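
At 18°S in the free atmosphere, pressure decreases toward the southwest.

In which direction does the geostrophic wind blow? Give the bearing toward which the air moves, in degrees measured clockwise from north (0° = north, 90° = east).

The pressure-gradient force points toward the southwest (bearing 225°).
Geostrophic balance: in the Southern Hemisphere the Coriolis force deflects motion to the left, so the geostrophic wind blows 90° to the left of the pressure-gradient force (low pressure on the right).
Rotating 225° by 90° counterclockwise gives 135° — the wind blows toward the southeast.

135°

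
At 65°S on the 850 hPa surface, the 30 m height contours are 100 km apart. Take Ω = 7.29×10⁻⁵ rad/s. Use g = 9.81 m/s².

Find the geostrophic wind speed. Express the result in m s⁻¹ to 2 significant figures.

22 m s⁻¹

Coriolis parameter at 65°S:
f = 2Ω sin φ = 2 × 7.29×10⁻⁵ × sin 65° = 1.32×10⁻⁴ s⁻¹
Height gradient: |∂Z/∂n| = 30 m / 100000 m = 3.00×10⁻⁴
On a pressure surface, geostrophic balance gives V_g = (g/f)|∂Z/∂n|:
V_g = 9.81 × 3.00×10⁻⁴ / 1.32×10⁻⁴ = 22.3 m/s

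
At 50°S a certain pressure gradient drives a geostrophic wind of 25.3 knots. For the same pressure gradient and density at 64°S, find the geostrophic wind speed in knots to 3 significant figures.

With the same pressure gradient and density, V_g ∝ 1/f ∝ 1/sin φ.
V₂ = V₁ · sin φ₁ / sin φ₂ = 25.3 × sin 50° / sin 64°
V₂ = 25.3 × 0.7660/0.8988 = 21.6 knots

21.6 knots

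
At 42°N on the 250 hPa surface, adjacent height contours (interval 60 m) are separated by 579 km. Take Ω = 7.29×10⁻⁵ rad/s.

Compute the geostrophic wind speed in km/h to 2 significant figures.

38 km/h

Coriolis parameter at 42°N:
f = 2Ω sin φ = 2 × 7.29×10⁻⁵ × sin 42° = 9.76×10⁻⁵ s⁻¹
Height gradient: |∂Z/∂n| = 60 m / 579000 m = 1.04×10⁻⁴
On a pressure surface, geostrophic balance gives V_g = (g/f)|∂Z/∂n|:
V_g = 9.81 × 1.04×10⁻⁴ / 9.76×10⁻⁵ = 10.4 m/s
Converting: 10.4 m/s × 3.6 = 38 km/h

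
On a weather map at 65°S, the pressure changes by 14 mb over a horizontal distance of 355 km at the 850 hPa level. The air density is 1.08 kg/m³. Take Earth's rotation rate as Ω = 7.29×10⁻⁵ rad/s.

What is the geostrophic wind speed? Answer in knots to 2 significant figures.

54 knots

Coriolis parameter at 65°S:
f = 2Ω sin φ = 2 × 7.29×10⁻⁵ × sin 65° = 1.32×10⁻⁴ s⁻¹
Pressure gradient: |∂P/∂n| = 1400 Pa / 355000 m = 3.94×10⁻³ Pa/m
Geostrophic balance (pressure-gradient force = Coriolis force):
V_g = (1/(fρ)) |∂P/∂n| = 3.94×10⁻³ / (1.32×10⁻⁴ × 1.08) = 27.6 m/s
Converting: 27.6 m/s × 1.944 = 54 knots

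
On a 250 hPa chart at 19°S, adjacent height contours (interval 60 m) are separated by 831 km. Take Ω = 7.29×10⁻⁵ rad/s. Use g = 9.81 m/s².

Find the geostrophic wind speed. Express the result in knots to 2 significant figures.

Coriolis parameter at 19°S:
f = 2Ω sin φ = 2 × 7.29×10⁻⁵ × sin 19° = 4.75×10⁻⁵ s⁻¹
Height gradient: |∂Z/∂n| = 60 m / 831000 m = 7.22×10⁻⁵
On a pressure surface, geostrophic balance gives V_g = (g/f)|∂Z/∂n|:
V_g = 9.81 × 7.22×10⁻⁵ / 4.75×10⁻⁵ = 14.9 m/s
Converting: 14.9 m/s × 1.944 = 29 knots

29 knots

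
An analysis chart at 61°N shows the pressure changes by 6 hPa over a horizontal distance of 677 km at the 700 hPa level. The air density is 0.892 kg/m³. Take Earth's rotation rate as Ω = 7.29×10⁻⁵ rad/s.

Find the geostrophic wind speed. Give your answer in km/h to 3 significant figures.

28.0 km/h

Coriolis parameter at 61°N:
f = 2Ω sin φ = 2 × 7.29×10⁻⁵ × sin 61° = 1.28×10⁻⁴ s⁻¹
Pressure gradient: |∂P/∂n| = 600 Pa / 677000 m = 8.86×10⁻⁴ Pa/m
Geostrophic balance (pressure-gradient force = Coriolis force):
V_g = (1/(fρ)) |∂P/∂n| = 8.86×10⁻⁴ / (1.28×10⁻⁴ × 0.892) = 7.79 m/s
Converting: 7.79 m/s × 3.6 = 28.0 km/h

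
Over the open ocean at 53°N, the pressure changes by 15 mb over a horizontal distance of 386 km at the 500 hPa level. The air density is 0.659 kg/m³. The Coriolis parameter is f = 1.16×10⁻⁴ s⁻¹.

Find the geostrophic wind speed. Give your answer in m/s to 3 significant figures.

50.8 m/s

Pressure gradient: |∂P/∂n| = 1500 Pa / 386000 m = 3.89×10⁻³ Pa/m
Geostrophic balance (pressure-gradient force = Coriolis force):
V_g = (1/(fρ)) |∂P/∂n| = 3.89×10⁻³ / (1.16×10⁻⁴ × 0.659) = 50.8 m/s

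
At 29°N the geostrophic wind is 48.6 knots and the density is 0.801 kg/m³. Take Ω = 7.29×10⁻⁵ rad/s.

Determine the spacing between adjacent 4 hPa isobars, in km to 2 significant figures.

Coriolis parameter at 29°N:
f = 2Ω sin φ = 2 × 7.29×10⁻⁵ × sin 29° = 7.07×10⁻⁵ s⁻¹
Wind speed in SI: 48.6 knots = 25.0 m/s
Geostrophic balance rearranged: |∂P/∂n| = f ρ V_g
|∂P/∂n| = 7.07×10⁻⁵ × 0.801 × 25.0 = 1.42×10⁻³ Pa/m
Isobar spacing: Δn = ΔP/|∂P/∂n| = 400 Pa / 1.42×10⁻³ Pa/m = 282569 m ≈ 280 km

280 km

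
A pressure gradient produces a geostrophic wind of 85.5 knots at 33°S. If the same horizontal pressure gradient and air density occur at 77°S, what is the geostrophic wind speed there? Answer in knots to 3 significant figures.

With the same pressure gradient and density, V_g ∝ 1/f ∝ 1/sin φ.
V₂ = V₁ · sin φ₁ / sin φ₂ = 85.5 × sin 33° / sin 77°
V₂ = 85.5 × 0.5446/0.9744 = 47.8 knots

47.8 knots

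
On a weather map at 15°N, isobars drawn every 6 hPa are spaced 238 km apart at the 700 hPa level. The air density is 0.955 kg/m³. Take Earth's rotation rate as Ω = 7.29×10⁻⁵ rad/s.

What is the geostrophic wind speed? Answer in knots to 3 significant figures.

136 knots

Coriolis parameter at 15°N:
f = 2Ω sin φ = 2 × 7.29×10⁻⁵ × sin 15° = 3.77×10⁻⁵ s⁻¹
Pressure gradient: |∂P/∂n| = 600 Pa / 238000 m = 2.52×10⁻³ Pa/m
Geostrophic balance (pressure-gradient force = Coriolis force):
V_g = (1/(fρ)) |∂P/∂n| = 2.52×10⁻³ / (3.77×10⁻⁵ × 0.955) = 70.0 m/s
Converting: 70.0 m/s × 1.944 = 136 knots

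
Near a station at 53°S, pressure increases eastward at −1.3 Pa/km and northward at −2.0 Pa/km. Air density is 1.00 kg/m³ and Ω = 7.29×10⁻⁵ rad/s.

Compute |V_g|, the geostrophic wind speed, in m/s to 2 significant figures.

Coriolis parameter at 53°S:
f = 2Ω sin φ = 2 × 7.29×10⁻⁵ × sin 53° = 1.16×10⁻⁴ s⁻¹
In the Southern Hemisphere f is negative: f = −1.16×10⁻⁴ s⁻¹.
Component geostrophic relations (x east, y north):
u_g = −(1/(fρ)) ∂P/∂y,  v_g = (1/(fρ)) ∂P/∂x
u_g = −(−2.0×10⁻³)/(−1.16×10⁻⁴ × 1.00) = −17.2 m/s;  v_g = (−1.3×10⁻³)/(−1.16×10⁻⁴ × 1.00) = 11.2 m/s
|V_g| = √(u_g² + v_g²) = 20.5 m/s

20 m/s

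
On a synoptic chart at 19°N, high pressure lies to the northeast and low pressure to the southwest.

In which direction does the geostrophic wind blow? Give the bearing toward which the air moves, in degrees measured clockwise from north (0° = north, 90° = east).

315°

The pressure-gradient force points toward the southwest (bearing 225°).
Geostrophic balance: in the Northern Hemisphere the Coriolis force deflects motion to the right, so the geostrophic wind blows 90° to the right of the pressure-gradient force (low pressure on the left).
Rotating 225° by 90° clockwise gives 315° — the wind blows toward the northwest.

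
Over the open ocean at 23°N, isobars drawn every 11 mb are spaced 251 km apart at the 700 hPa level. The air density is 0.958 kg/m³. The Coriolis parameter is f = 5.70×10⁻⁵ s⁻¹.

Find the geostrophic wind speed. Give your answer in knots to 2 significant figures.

160 knots

Pressure gradient: |∂P/∂n| = 1100 Pa / 251000 m = 4.38×10⁻³ Pa/m
Geostrophic balance (pressure-gradient force = Coriolis force):
V_g = (1/(fρ)) |∂P/∂n| = 4.38×10⁻³ / (5.70×10⁻⁵ × 0.958) = 80.3 m/s
Converting: 80.3 m/s × 1.944 = 160 knots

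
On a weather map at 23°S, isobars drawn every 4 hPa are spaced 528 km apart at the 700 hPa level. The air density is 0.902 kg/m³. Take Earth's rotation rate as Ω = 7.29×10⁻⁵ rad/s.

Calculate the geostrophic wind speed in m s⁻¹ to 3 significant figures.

14.7 m s⁻¹

Coriolis parameter at 23°S:
f = 2Ω sin φ = 2 × 7.29×10⁻⁵ × sin 23° = 5.70×10⁻⁵ s⁻¹
Pressure gradient: |∂P/∂n| = 400 Pa / 528000 m = 7.58×10⁻⁴ Pa/m
Geostrophic balance (pressure-gradient force = Coriolis force):
V_g = (1/(fρ)) |∂P/∂n| = 7.58×10⁻⁴ / (5.70×10⁻⁵ × 0.902) = 14.7 m/s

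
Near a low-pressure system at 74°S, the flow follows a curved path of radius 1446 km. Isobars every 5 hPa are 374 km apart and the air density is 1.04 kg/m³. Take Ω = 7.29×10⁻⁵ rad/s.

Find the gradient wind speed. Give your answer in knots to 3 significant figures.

Coriolis parameter at 74°S:
f = 2Ω sin φ = 2 × 7.29×10⁻⁵ × sin 74° = 1.40×10⁻⁴ s⁻¹
Pressure gradient: |∂P/∂n| = 500 Pa / 374000 m = 1.34×10⁻³ Pa/m
Geostrophic speed: V_g = |∂P/∂n|/(fρ) = 1.34×10⁻³/(1.40×10⁻⁴ × 1.04) = 9.17 m/s
Around a low, centrifugal force acts outward with Coriolis, so pressure-gradient force balances both:
(1/ρ)|∂P/∂n| = fV + V²/R  →  V² + fR·V − fR·V_g = 0
With fR = 1.40×10⁻⁴ × 1446×10³ m = 203 m/s:
V = [−fR + √((fR)² + 4 fR V_g)]/2 = [−203 + √(203² + 4×203×9.17)]/2 = 8.79 m/s
Subgeostrophic (V < V_g = 9.17 m/s), as expected around a low.
Converting: 8.79 m/s × 1.944 = 17.1 knots

17.1 knots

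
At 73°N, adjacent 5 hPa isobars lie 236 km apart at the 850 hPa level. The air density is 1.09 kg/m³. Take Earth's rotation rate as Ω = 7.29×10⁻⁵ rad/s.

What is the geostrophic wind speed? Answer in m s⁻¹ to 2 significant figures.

Coriolis parameter at 73°N:
f = 2Ω sin φ = 2 × 7.29×10⁻⁵ × sin 73° = 1.39×10⁻⁴ s⁻¹
Pressure gradient: |∂P/∂n| = 500 Pa / 236000 m = 2.12×10⁻³ Pa/m
Geostrophic balance (pressure-gradient force = Coriolis force):
V_g = (1/(fρ)) |∂P/∂n| = 2.12×10⁻³ / (1.39×10⁻⁴ × 1.09) = 13.9 m/s

14 m s⁻¹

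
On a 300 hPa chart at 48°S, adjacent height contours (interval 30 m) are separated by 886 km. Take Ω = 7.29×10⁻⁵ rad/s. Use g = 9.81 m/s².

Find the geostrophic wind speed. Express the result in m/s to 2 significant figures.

Coriolis parameter at 48°S:
f = 2Ω sin φ = 2 × 7.29×10⁻⁵ × sin 48° = 1.08×10⁻⁴ s⁻¹
Height gradient: |∂Z/∂n| = 30 m / 886000 m = 3.39×10⁻⁵
On a pressure surface, geostrophic balance gives V_g = (g/f)|∂Z/∂n|:
V_g = 9.81 × 3.39×10⁻⁵ / 1.08×10⁻⁴ = 3.07 m/s

3.1 m/s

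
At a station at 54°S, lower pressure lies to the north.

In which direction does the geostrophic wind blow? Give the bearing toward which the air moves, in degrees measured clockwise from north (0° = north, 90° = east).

270°

The pressure-gradient force points toward the north (bearing 000°).
Geostrophic balance: in the Southern Hemisphere the Coriolis force deflects motion to the left, so the geostrophic wind blows 90° to the left of the pressure-gradient force (low pressure on the right).
Rotating 000° by 90° counterclockwise gives 270° — the wind blows toward the west.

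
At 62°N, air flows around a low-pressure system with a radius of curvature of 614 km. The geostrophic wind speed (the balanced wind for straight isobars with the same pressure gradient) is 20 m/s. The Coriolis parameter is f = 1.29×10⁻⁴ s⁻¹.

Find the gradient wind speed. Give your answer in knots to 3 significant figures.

32.2 knots

Around a low, centrifugal force acts outward with Coriolis, so pressure-gradient force balances both:
(1/ρ)|∂P/∂n| = fV + V²/R  →  V² + fR·V − fR·V_g = 0
With fR = 1.29×10⁻⁴ × 614×10³ m = 79.2 m/s:
V = [−fR + √((fR)² + 4 fR V_g)]/2 = [−79.2 + √(79.2² + 4×79.2×20)]/2 = 16.5 m/s
Subgeostrophic (V < V_g = 20 m/s), as expected around a low.
Converting: 16.5 m/s × 1.944 = 32.2 knots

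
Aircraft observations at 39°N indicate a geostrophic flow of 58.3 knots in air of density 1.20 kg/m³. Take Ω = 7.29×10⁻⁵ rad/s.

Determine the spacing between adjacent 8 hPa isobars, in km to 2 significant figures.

Coriolis parameter at 39°N:
f = 2Ω sin φ = 2 × 7.29×10⁻⁵ × sin 39° = 9.18×10⁻⁵ s⁻¹
Wind speed in SI: 58.3 knots = 30.0 m/s
Geostrophic balance rearranged: |∂P/∂n| = f ρ V_g
|∂P/∂n| = 9.18×10⁻⁵ × 1.20 × 30.0 = 3.30×10⁻³ Pa/m
Isobar spacing: Δn = ΔP/|∂P/∂n| = 800 Pa / 3.30×10⁻³ Pa/m = 242255 m ≈ 240 km

240 km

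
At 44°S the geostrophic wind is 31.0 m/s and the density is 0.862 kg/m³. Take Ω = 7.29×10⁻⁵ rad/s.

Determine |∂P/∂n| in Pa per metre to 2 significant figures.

Coriolis parameter at 44°S:
f = 2Ω sin φ = 2 × 7.29×10⁻⁵ × sin 44° = 1.01×10⁻⁴ s⁻¹
Geostrophic balance rearranged: |∂P/∂n| = f ρ V_g
|∂P/∂n| = 1.01×10⁻⁴ × 0.862 × 31.0 = 2.71×10⁻³ Pa/m

2.7×10⁻³ Pa/m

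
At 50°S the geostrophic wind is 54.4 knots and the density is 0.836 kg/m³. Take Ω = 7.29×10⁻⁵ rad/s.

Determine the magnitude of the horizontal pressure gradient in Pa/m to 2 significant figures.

Coriolis parameter at 50°S:
f = 2Ω sin φ = 2 × 7.29×10⁻⁵ × sin 50° = 1.12×10⁻⁴ s⁻¹
Wind speed in SI: 54.4 knots = 28.0 m/s
Geostrophic balance rearranged: |∂P/∂n| = f ρ V_g
|∂P/∂n| = 1.12×10⁻⁴ × 0.836 × 28.0 = 2.61×10⁻³ Pa/m

2.6×10⁻³ Pa/m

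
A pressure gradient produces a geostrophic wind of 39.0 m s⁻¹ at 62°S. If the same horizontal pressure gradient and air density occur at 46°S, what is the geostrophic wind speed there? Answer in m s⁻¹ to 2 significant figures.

48 m s⁻¹

With the same pressure gradient and density, V_g ∝ 1/f ∝ 1/sin φ.
V₂ = V₁ · sin φ₁ / sin φ₂ = 39.0 × sin 62° / sin 46°
V₂ = 39.0 × 0.8829/0.7193 = 48 m s⁻¹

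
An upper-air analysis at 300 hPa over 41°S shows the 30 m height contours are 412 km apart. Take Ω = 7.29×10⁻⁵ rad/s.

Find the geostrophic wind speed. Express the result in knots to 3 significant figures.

14.5 knots

Coriolis parameter at 41°S:
f = 2Ω sin φ = 2 × 7.29×10⁻⁵ × sin 41° = 9.57×10⁻⁵ s⁻¹
Height gradient: |∂Z/∂n| = 30 m / 412000 m = 7.28×10⁻⁵
On a pressure surface, geostrophic balance gives V_g = (g/f)|∂Z/∂n|:
V_g = 9.81 × 7.28×10⁻⁵ / 9.57×10⁻⁵ = 7.47 m/s
Converting: 7.47 m/s × 1.944 = 14.5 knots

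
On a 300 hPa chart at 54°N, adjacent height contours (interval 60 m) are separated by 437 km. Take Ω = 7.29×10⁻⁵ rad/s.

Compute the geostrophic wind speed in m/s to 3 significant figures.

11.4 m/s

Coriolis parameter at 54°N:
f = 2Ω sin φ = 2 × 7.29×10⁻⁵ × sin 54° = 1.18×10⁻⁴ s⁻¹
Height gradient: |∂Z/∂n| = 60 m / 437000 m = 1.37×10⁻⁴
On a pressure surface, geostrophic balance gives V_g = (g/f)|∂Z/∂n|:
V_g = 9.81 × 1.37×10⁻⁴ / 1.18×10⁻⁴ = 11.4 m/s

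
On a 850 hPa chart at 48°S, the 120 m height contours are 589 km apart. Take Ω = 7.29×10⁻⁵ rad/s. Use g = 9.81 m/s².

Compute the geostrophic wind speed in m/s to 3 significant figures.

Coriolis parameter at 48°S:
f = 2Ω sin φ = 2 × 7.29×10⁻⁵ × sin 48° = 1.08×10⁻⁴ s⁻¹
Height gradient: |∂Z/∂n| = 120 m / 589000 m = 2.04×10⁻⁴
On a pressure surface, geostrophic balance gives V_g = (g/f)|∂Z/∂n|:
V_g = 9.81 × 2.04×10⁻⁴ / 1.08×10⁻⁴ = 18.4 m/s

18.4 m/s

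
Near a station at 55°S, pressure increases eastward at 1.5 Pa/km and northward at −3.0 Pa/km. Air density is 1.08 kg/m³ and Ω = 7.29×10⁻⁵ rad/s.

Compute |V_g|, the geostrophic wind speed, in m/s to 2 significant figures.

26 m/s

Coriolis parameter at 55°S:
f = 2Ω sin φ = 2 × 7.29×10⁻⁵ × sin 55° = 1.19×10⁻⁴ s⁻¹
In the Southern Hemisphere f is negative: f = −1.19×10⁻⁴ s⁻¹.
Component geostrophic relations (x east, y north):
u_g = −(1/(fρ)) ∂P/∂y,  v_g = (1/(fρ)) ∂P/∂x
u_g = −(−3.0×10⁻³)/(−1.19×10⁻⁴ × 1.08) = −23.3 m/s;  v_g = (1.5×10⁻³)/(−1.19×10⁻⁴ × 1.08) = −11.6 m/s
|V_g| = √(u_g² + v_g²) = 26.0 m/s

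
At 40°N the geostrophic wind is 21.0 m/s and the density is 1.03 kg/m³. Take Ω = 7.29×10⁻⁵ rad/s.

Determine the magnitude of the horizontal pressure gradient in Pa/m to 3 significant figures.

Coriolis parameter at 40°N:
f = 2Ω sin φ = 2 × 7.29×10⁻⁵ × sin 40° = 9.37×10⁻⁵ s⁻¹
Geostrophic balance rearranged: |∂P/∂n| = f ρ V_g
|∂P/∂n| = 9.37×10⁻⁵ × 1.03 × 21.0 = 2.03×10⁻³ Pa/m

2.03×10⁻³ Pa/m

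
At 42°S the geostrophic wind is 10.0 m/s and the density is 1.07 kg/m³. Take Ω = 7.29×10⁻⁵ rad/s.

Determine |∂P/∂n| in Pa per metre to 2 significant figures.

1.0×10⁻³ Pa/m

Coriolis parameter at 42°S:
f = 2Ω sin φ = 2 × 7.29×10⁻⁵ × sin 42° = 9.76×10⁻⁵ s⁻¹
Geostrophic balance rearranged: |∂P/∂n| = f ρ V_g
|∂P/∂n| = 9.76×10⁻⁵ × 1.07 × 10.0 = 1.04×10⁻³ Pa/m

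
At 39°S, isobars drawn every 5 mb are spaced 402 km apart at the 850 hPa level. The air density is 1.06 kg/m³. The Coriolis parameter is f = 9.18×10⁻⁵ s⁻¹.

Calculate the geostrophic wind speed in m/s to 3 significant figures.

Pressure gradient: |∂P/∂n| = 500 Pa / 402000 m = 1.24×10⁻³ Pa/m
Geostrophic balance (pressure-gradient force = Coriolis force):
V_g = (1/(fρ)) |∂P/∂n| = 1.24×10⁻³ / (9.18×10⁻⁵ × 1.06) = 12.8 m/s

12.8 m/s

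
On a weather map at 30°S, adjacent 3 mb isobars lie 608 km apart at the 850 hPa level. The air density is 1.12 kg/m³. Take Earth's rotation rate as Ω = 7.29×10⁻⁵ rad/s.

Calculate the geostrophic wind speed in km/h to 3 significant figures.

Coriolis parameter at 30°S:
f = 2Ω sin φ = 2 × 7.29×10⁻⁵ × sin 30° = 7.29×10⁻⁵ s⁻¹
Pressure gradient: |∂P/∂n| = 300 Pa / 608000 m = 4.93×10⁻⁴ Pa/m
Geostrophic balance (pressure-gradient force = Coriolis force):
V_g = (1/(fρ)) |∂P/∂n| = 4.93×10⁻⁴ / (7.29×10⁻⁵ × 1.12) = 6.04 m/s
Converting: 6.04 m/s × 3.6 = 21.8 km/h

21.8 km/h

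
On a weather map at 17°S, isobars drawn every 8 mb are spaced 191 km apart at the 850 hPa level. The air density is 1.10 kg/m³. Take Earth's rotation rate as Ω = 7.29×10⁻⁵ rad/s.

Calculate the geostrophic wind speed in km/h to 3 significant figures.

322 km/h

Coriolis parameter at 17°S:
f = 2Ω sin φ = 2 × 7.29×10⁻⁵ × sin 17° = 4.26×10⁻⁵ s⁻¹
Pressure gradient: |∂P/∂n| = 800 Pa / 191000 m = 4.19×10⁻³ Pa/m
Geostrophic balance (pressure-gradient force = Coriolis force):
V_g = (1/(fρ)) |∂P/∂n| = 4.19×10⁻³ / (4.26×10⁻⁵ × 1.10) = 89.3 m/s
Converting: 89.3 m/s × 3.6 = 322 km/h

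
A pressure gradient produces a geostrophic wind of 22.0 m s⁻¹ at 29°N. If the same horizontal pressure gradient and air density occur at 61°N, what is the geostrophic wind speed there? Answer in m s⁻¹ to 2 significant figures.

12 m s⁻¹

With the same pressure gradient and density, V_g ∝ 1/f ∝ 1/sin φ.
V₂ = V₁ · sin φ₁ / sin φ₂ = 22.0 × sin 29° / sin 61°
V₂ = 22.0 × 0.4848/0.8746 = 12 m s⁻¹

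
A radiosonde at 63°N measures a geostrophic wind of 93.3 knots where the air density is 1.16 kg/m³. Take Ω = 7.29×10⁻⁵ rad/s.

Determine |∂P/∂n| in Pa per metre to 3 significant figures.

Coriolis parameter at 63°N:
f = 2Ω sin φ = 2 × 7.29×10⁻⁵ × sin 63° = 1.30×10⁻⁴ s⁻¹
Wind speed in SI: 93.3 knots = 48.0 m/s
Geostrophic balance rearranged: |∂P/∂n| = f ρ V_g
|∂P/∂n| = 1.30×10⁻⁴ × 1.16 × 48.0 = 7.23×10⁻³ Pa/m

7.23×10⁻³ Pa/m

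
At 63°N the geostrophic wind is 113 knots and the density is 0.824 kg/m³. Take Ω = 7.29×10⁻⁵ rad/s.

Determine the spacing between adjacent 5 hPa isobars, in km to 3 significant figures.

80.4 km

Coriolis parameter at 63°N:
f = 2Ω sin φ = 2 × 7.29×10⁻⁵ × sin 63° = 1.30×10⁻⁴ s⁻¹
Wind speed in SI: 113 knots = 58.1 m/s
Geostrophic balance rearranged: |∂P/∂n| = f ρ V_g
|∂P/∂n| = 1.30×10⁻⁴ × 0.824 × 58.1 = 6.22×10⁻³ Pa/m
Isobar spacing: Δn = ΔP/|∂P/∂n| = 500 Pa / 6.22×10⁻³ Pa/m = 80350 m ≈ 80.4 km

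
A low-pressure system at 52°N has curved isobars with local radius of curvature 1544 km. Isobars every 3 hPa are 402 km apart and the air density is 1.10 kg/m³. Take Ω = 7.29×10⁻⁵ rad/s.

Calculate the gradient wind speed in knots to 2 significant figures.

Coriolis parameter at 52°N:
f = 2Ω sin φ = 2 × 7.29×10⁻⁵ × sin 52° = 1.15×10⁻⁴ s⁻¹
Pressure gradient: |∂P/∂n| = 300 Pa / 402000 m = 7.46×10⁻⁴ Pa/m
Geostrophic speed: V_g = |∂P/∂n|/(fρ) = 7.46×10⁻⁴/(1.15×10⁻⁴ × 1.10) = 5.90 m/s
Around a low, centrifugal force acts outward with Coriolis, so pressure-gradient force balances both:
(1/ρ)|∂P/∂n| = fV + V²/R  →  V² + fR·V − fR·V_g = 0
With fR = 1.15×10⁻⁴ × 1544×10³ m = 177 m/s:
V = [−fR + √((fR)² + 4 fR V_g)]/2 = [−177 + √(177² + 4×177×5.9)]/2 = 5.72 m/s
Subgeostrophic (V < V_g = 5.9 m/s), as expected around a low.
Converting: 5.72 m/s × 1.944 = 11 knots

11 knots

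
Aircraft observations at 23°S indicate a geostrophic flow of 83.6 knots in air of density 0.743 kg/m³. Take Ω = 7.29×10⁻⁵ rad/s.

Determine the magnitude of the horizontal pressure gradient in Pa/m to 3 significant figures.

1.82×10⁻³ Pa/m

Coriolis parameter at 23°S:
f = 2Ω sin φ = 2 × 7.29×10⁻⁵ × sin 23° = 5.70×10⁻⁵ s⁻¹
Wind speed in SI: 83.6 knots = 43.0 m/s
Geostrophic balance rearranged: |∂P/∂n| = f ρ V_g
|∂P/∂n| = 5.70×10⁻⁵ × 0.743 × 43.0 = 1.82×10⁻³ Pa/m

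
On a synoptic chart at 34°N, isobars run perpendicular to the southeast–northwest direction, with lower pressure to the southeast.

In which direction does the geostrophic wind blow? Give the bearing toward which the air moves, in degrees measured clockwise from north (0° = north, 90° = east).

225°

The pressure-gradient force points toward the southeast (bearing 135°).
Geostrophic balance: in the Northern Hemisphere the Coriolis force deflects motion to the right, so the geostrophic wind blows 90° to the right of the pressure-gradient force (low pressure on the left).
Rotating 135° by 90° clockwise gives 225° — the wind blows toward the southwest.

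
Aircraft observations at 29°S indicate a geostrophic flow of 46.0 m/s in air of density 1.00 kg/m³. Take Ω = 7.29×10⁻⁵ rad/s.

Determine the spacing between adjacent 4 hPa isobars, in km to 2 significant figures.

120 km

Coriolis parameter at 29°S:
f = 2Ω sin φ = 2 × 7.29×10⁻⁵ × sin 29° = 7.07×10⁻⁵ s⁻¹
Geostrophic balance rearranged: |∂P/∂n| = f ρ V_g
|∂P/∂n| = 7.07×10⁻⁵ × 1.00 × 46.0 = 3.25×10⁻³ Pa/m
Isobar spacing: Δn = ΔP/|∂P/∂n| = 400 Pa / 3.25×10⁻³ Pa/m = 123019 m ≈ 120 km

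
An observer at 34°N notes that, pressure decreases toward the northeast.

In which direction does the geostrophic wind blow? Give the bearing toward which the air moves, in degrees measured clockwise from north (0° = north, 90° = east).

135°

The pressure-gradient force points toward the northeast (bearing 045°).
Geostrophic balance: in the Northern Hemisphere the Coriolis force deflects motion to the right, so the geostrophic wind blows 90° to the right of the pressure-gradient force (low pressure on the left).
Rotating 045° by 90° clockwise gives 135° — the wind blows toward the southeast.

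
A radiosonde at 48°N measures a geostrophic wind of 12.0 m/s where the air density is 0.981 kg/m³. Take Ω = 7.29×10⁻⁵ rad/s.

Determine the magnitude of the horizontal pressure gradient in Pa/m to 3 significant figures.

Coriolis parameter at 48°N:
f = 2Ω sin φ = 2 × 7.29×10⁻⁵ × sin 48° = 1.08×10⁻⁴ s⁻¹
Geostrophic balance rearranged: |∂P/∂n| = f ρ V_g
|∂P/∂n| = 1.08×10⁻⁴ × 0.981 × 12.0 = 1.28×10⁻³ Pa/m

1.28×10⁻³ Pa/m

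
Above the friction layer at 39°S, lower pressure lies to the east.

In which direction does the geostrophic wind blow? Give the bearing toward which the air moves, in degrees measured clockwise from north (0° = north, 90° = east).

The pressure-gradient force points toward the east (bearing 090°).
Geostrophic balance: in the Southern Hemisphere the Coriolis force deflects motion to the left, so the geostrophic wind blows 90° to the left of the pressure-gradient force (low pressure on the right).
Rotating 090° by 90° counterclockwise gives 000° — the wind blows toward the north.

000°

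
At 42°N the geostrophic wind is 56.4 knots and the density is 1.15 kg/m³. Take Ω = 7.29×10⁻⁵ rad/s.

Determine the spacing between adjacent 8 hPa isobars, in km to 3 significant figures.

246 km

Coriolis parameter at 42°N:
f = 2Ω sin φ = 2 × 7.29×10⁻⁵ × sin 42° = 9.76×10⁻⁵ s⁻¹
Wind speed in SI: 56.4 knots = 29.0 m/s
Geostrophic balance rearranged: |∂P/∂n| = f ρ V_g
|∂P/∂n| = 9.76×10⁻⁵ × 1.15 × 29.0 = 3.26×10⁻³ Pa/m
Isobar spacing: Δn = ΔP/|∂P/∂n| = 800 Pa / 3.26×10⁻³ Pa/m = 245757 m ≈ 246 km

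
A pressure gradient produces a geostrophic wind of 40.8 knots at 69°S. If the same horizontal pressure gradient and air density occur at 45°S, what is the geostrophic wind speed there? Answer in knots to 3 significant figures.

53.9 knots

With the same pressure gradient and density, V_g ∝ 1/f ∝ 1/sin φ.
V₂ = V₁ · sin φ₁ / sin φ₂ = 40.8 × sin 69° / sin 45°
V₂ = 40.8 × 0.9336/0.7071 = 53.9 knots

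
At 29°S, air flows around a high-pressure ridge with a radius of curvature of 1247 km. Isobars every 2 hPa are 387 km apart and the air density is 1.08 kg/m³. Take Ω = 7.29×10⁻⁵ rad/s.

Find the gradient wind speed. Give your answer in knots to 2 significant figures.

Coriolis parameter at 29°S:
f = 2Ω sin φ = 2 × 7.29×10⁻⁵ × sin 29° = 7.07×10⁻⁵ s⁻¹
Pressure gradient: |∂P/∂n| = 200 Pa / 387000 m = 5.17×10⁻⁴ Pa/m
Geostrophic speed: V_g = |∂P/∂n|/(fρ) = 5.17×10⁻⁴/(7.07×10⁻⁵ × 1.08) = 6.77 m/s
Around a high, pressure-gradient force acts outward with centrifugal, so Coriolis balances both:
fV = (1/ρ)|∂P/∂n| + V²/R  →  V² − fR·V + fR·V_g = 0
With fR = 7.07×10⁻⁵ × 1247×10³ m = 88.1 m/s:
V = [fR − √((fR)² − 4 fR V_g)]/2 = [88.1 − √(88.1² − 4×88.1×6.77)]/2 = 7.39 m/s
Supergeostrophic (V > V_g = 6.77 m/s), as expected around a high.
Converting: 7.39 m/s × 1.944 = 14 knots

14 knots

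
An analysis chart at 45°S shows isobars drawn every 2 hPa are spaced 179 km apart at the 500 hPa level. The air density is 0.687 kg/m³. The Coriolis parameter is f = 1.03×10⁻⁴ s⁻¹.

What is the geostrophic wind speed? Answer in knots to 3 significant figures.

Pressure gradient: |∂P/∂n| = 200 Pa / 179000 m = 1.12×10⁻³ Pa/m
Geostrophic balance (pressure-gradient force = Coriolis force):
V_g = (1/(fρ)) |∂P/∂n| = 1.12×10⁻³ / (1.03×10⁻⁴ × 0.687) = 15.8 m/s
Converting: 15.8 m/s × 1.944 = 30.7 knots

30.7 knots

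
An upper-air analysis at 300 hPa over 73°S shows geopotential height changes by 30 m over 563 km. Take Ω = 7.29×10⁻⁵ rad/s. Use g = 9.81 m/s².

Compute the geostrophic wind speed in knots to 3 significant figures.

7.29 knots

Coriolis parameter at 73°S:
f = 2Ω sin φ = 2 × 7.29×10⁻⁵ × sin 73° = 1.39×10⁻⁴ s⁻¹
Height gradient: |∂Z/∂n| = 30 m / 563000 m = 5.33×10⁻⁵
On a pressure surface, geostrophic balance gives V_g = (g/f)|∂Z/∂n|:
V_g = 9.81 × 5.33×10⁻⁵ / 1.39×10⁻⁴ = 3.75 m/s
Converting: 3.75 m/s × 1.944 = 7.29 knots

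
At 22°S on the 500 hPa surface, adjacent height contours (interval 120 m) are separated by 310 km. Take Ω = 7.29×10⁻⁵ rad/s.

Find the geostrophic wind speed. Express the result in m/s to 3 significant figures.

Coriolis parameter at 22°S:
f = 2Ω sin φ = 2 × 7.29×10⁻⁵ × sin 22° = 5.46×10⁻⁵ s⁻¹
Height gradient: |∂Z/∂n| = 120 m / 310000 m = 3.87×10⁻⁴
On a pressure surface, geostrophic balance gives V_g = (g/f)|∂Z/∂n|:
V_g = 9.81 × 3.87×10⁻⁴ / 5.46×10⁻⁵ = 69.5 m/s

69.5 m/s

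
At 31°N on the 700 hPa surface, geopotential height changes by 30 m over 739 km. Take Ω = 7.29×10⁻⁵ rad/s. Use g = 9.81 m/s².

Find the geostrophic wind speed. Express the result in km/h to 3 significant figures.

19.1 km/h

Coriolis parameter at 31°N:
f = 2Ω sin φ = 2 × 7.29×10⁻⁵ × sin 31° = 7.51×10⁻⁵ s⁻¹
Height gradient: |∂Z/∂n| = 30 m / 739000 m = 4.06×10⁻⁵
On a pressure surface, geostrophic balance gives V_g = (g/f)|∂Z/∂n|:
V_g = 9.81 × 4.06×10⁻⁵ / 7.51×10⁻⁵ = 5.30 m/s
Converting: 5.30 m/s × 3.6 = 19.1 km/h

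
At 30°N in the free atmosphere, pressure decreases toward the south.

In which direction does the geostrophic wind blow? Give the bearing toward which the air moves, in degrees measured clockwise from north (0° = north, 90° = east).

270°

The pressure-gradient force points toward the south (bearing 180°).
Geostrophic balance: in the Northern Hemisphere the Coriolis force deflects motion to the right, so the geostrophic wind blows 90° to the right of the pressure-gradient force (low pressure on the left).
Rotating 180° by 90° clockwise gives 270° — the wind blows toward the west.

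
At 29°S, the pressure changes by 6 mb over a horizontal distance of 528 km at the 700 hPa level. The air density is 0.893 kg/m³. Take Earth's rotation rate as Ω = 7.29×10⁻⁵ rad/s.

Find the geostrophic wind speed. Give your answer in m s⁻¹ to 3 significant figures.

Coriolis parameter at 29°S:
f = 2Ω sin φ = 2 × 7.29×10⁻⁵ × sin 29° = 7.07×10⁻⁵ s⁻¹
Pressure gradient: |∂P/∂n| = 600 Pa / 528000 m = 1.14×10⁻³ Pa/m
Geostrophic balance (pressure-gradient force = Coriolis force):
V_g = (1/(fρ)) |∂P/∂n| = 1.14×10⁻³ / (7.07×10⁻⁵ × 0.893) = 18.0 m/s

18.0 m s⁻¹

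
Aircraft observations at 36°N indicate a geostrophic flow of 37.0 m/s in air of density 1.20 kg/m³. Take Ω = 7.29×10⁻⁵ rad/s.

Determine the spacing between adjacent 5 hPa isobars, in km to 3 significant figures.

Coriolis parameter at 36°N:
f = 2Ω sin φ = 2 × 7.29×10⁻⁵ × sin 36° = 8.57×10⁻⁵ s⁻¹
Geostrophic balance rearranged: |∂P/∂n| = f ρ V_g
|∂P/∂n| = 8.57×10⁻⁵ × 1.20 × 37.0 = 3.81×10⁻³ Pa/m
Isobar spacing: Δn = ΔP/|∂P/∂n| = 500 Pa / 3.81×10⁻³ Pa/m = 131405 m ≈ 131 km

131 km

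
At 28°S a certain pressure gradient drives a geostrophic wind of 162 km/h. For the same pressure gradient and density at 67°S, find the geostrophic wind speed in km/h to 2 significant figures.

With the same pressure gradient and density, V_g ∝ 1/f ∝ 1/sin φ.
V₂ = V₁ · sin φ₁ / sin φ₂ = 162 × sin 28° / sin 67°
V₂ = 162 × 0.4695/0.9205 = 83 km/h

83 km/h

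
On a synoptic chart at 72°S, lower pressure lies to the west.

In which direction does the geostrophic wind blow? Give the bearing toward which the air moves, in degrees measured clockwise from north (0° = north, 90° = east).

The pressure-gradient force points toward the west (bearing 270°).
Geostrophic balance: in the Southern Hemisphere the Coriolis force deflects motion to the left, so the geostrophic wind blows 90° to the left of the pressure-gradient force (low pressure on the right).
Rotating 270° by 90° counterclockwise gives 180° — the wind blows toward the south.

180°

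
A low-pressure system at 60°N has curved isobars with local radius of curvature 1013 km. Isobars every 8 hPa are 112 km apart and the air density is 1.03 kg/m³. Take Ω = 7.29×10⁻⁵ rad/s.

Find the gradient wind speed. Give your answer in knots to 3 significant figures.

80.6 knots

Coriolis parameter at 60°N:
f = 2Ω sin φ = 2 × 7.29×10⁻⁵ × sin 60° = 1.26×10⁻⁴ s⁻¹
Pressure gradient: |∂P/∂n| = 800 Pa / 112000 m = 7.14×10⁻³ Pa/m
Geostrophic speed: V_g = |∂P/∂n|/(fρ) = 7.14×10⁻³/(1.26×10⁻⁴ × 1.03) = 54.9 m/s
Around a low, centrifugal force acts outward with Coriolis, so pressure-gradient force balances both:
(1/ρ)|∂P/∂n| = fV + V²/R  →  V² + fR·V − fR·V_g = 0
With fR = 1.26×10⁻⁴ × 1013×10³ m = 128 m/s:
V = [−fR + √((fR)² + 4 fR V_g)]/2 = [−128 + √(128² + 4×128×54.9)]/2 = 41.5 m/s
Subgeostrophic (V < V_g = 54.9 m/s), as expected around a low.
Converting: 41.5 m/s × 1.944 = 80.6 knots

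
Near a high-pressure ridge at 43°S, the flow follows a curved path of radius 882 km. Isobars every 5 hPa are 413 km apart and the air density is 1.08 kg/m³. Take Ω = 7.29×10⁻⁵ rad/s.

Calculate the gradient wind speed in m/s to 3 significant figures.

13.3 m/s

Coriolis parameter at 43°S:
f = 2Ω sin φ = 2 × 7.29×10⁻⁵ × sin 43° = 9.94×10⁻⁵ s⁻¹
Pressure gradient: |∂P/∂n| = 500 Pa / 413000 m = 1.21×10⁻³ Pa/m
Geostrophic speed: V_g = |∂P/∂n|/(fρ) = 1.21×10⁻³/(9.94×10⁻⁵ × 1.08) = 11.3 m/s
Around a high, pressure-gradient force acts outward with centrifugal, so Coriolis balances both:
fV = (1/ρ)|∂P/∂n| + V²/R  →  V² − fR·V + fR·V_g = 0
With fR = 9.94×10⁻⁵ × 882×10³ m = 87.7 m/s:
V = [fR − √((fR)² − 4 fR V_g)]/2 = [87.7 − √(87.7² − 4×87.7×11.3)]/2 = 13.3 m/s
Supergeostrophic (V > V_g = 11.3 m/s), as expected around a high.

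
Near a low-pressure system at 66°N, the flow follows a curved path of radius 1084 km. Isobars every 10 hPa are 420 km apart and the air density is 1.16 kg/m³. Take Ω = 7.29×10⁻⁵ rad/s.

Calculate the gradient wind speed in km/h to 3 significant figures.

50.6 km/h

Coriolis parameter at 66°N:
f = 2Ω sin φ = 2 × 7.29×10⁻⁵ × sin 66° = 1.33×10⁻⁴ s⁻¹
Pressure gradient: |∂P/∂n| = 1000 Pa / 420000 m = 2.38×10⁻³ Pa/m
Geostrophic speed: V_g = |∂P/∂n|/(fρ) = 2.38×10⁻³/(1.33×10⁻⁴ × 1.16) = 15.4 m/s
Around a low, centrifugal force acts outward with Coriolis, so pressure-gradient force balances both:
(1/ρ)|∂P/∂n| = fV + V²/R  →  V² + fR·V − fR·V_g = 0
With fR = 1.33×10⁻⁴ × 1084×10³ m = 144 m/s:
V = [−fR + √((fR)² + 4 fR V_g)]/2 = [−144 + √(144² + 4×144×15.4)]/2 = 14 m/s
Subgeostrophic (V < V_g = 15.4 m/s), as expected around a low.
Converting: 14 m/s × 3.6 = 50.6 km/h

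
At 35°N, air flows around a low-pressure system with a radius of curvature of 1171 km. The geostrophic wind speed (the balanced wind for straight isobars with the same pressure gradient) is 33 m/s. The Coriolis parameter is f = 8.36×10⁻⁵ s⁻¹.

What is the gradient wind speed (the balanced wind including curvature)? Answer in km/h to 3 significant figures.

93.8 km/h

Around a low, centrifugal force acts outward with Coriolis, so pressure-gradient force balances both:
(1/ρ)|∂P/∂n| = fV + V²/R  →  V² + fR·V − fR·V_g = 0
With fR = 8.36×10⁻⁵ × 1171×10³ m = 97.9 m/s:
V = [−fR + √((fR)² + 4 fR V_g)]/2 = [−97.9 + √(97.9² + 4×97.9×33)]/2 = 26.1 m/s
Subgeostrophic (V < V_g = 33 m/s), as expected around a low.
Converting: 26.1 m/s × 3.6 = 93.8 km/h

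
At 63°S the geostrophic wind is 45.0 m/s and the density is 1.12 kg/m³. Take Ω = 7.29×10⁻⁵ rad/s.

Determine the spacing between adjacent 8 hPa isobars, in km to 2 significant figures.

120 km

Coriolis parameter at 63°S:
f = 2Ω sin φ = 2 × 7.29×10⁻⁵ × sin 63° = 1.30×10⁻⁴ s⁻¹
Geostrophic balance rearranged: |∂P/∂n| = f ρ V_g
|∂P/∂n| = 1.30×10⁻⁴ × 1.12 × 45.0 = 6.55×10⁻³ Pa/m
Isobar spacing: Δn = ΔP/|∂P/∂n| = 800 Pa / 6.55×10⁻³ Pa/m = 122186 m ≈ 120 km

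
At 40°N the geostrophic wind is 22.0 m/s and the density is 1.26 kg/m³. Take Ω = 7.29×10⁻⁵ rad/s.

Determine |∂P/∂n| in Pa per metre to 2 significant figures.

2.6×10⁻³ Pa/m

Coriolis parameter at 40°N:
f = 2Ω sin φ = 2 × 7.29×10⁻⁵ × sin 40° = 9.37×10⁻⁵ s⁻¹
Geostrophic balance rearranged: |∂P/∂n| = f ρ V_g
|∂P/∂n| = 9.37×10⁻⁵ × 1.26 × 22.0 = 2.60×10⁻³ Pa/m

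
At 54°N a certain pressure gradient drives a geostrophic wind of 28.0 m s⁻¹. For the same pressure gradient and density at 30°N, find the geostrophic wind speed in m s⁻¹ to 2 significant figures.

With the same pressure gradient and density, V_g ∝ 1/f ∝ 1/sin φ.
V₂ = V₁ · sin φ₁ / sin φ₂ = 28.0 × sin 54° / sin 30°
V₂ = 28.0 × 0.8090/0.5000 = 45 m s⁻¹

45 m s⁻¹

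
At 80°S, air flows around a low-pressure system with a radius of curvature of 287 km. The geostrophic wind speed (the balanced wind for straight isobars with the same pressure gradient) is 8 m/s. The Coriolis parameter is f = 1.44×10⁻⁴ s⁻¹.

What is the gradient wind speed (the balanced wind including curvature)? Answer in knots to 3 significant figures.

Around a low, centrifugal force acts outward with Coriolis, so pressure-gradient force balances both:
(1/ρ)|∂P/∂n| = fV + V²/R  →  V² + fR·V − fR·V_g = 0
With fR = 1.44×10⁻⁴ × 287×10³ m = 41.3 m/s:
V = [−fR + √((fR)² + 4 fR V_g)]/2 = [−41.3 + √(41.3² + 4×41.3×8)]/2 = 6.86 m/s
Subgeostrophic (V < V_g = 8 m/s), as expected around a low.
Converting: 6.86 m/s × 1.944 = 13.3 knots

13.3 knots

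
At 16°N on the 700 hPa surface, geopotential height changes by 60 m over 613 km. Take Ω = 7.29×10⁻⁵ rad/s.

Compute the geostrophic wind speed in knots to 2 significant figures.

Coriolis parameter at 16°N:
f = 2Ω sin φ = 2 × 7.29×10⁻⁵ × sin 16° = 4.02×10⁻⁵ s⁻¹
Height gradient: |∂Z/∂n| = 60 m / 613000 m = 9.79×10⁻⁵
On a pressure surface, geostrophic balance gives V_g = (g/f)|∂Z/∂n|:
V_g = 9.81 × 9.79×10⁻⁵ / 4.02×10⁻⁵ = 23.9 m/s
Converting: 23.9 m/s × 1.944 = 46 knots

46 knots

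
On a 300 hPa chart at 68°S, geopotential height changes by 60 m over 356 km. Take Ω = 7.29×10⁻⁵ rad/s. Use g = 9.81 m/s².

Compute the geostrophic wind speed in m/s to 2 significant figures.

12 m/s

Coriolis parameter at 68°S:
f = 2Ω sin φ = 2 × 7.29×10⁻⁵ × sin 68° = 1.35×10⁻⁴ s⁻¹
Height gradient: |∂Z/∂n| = 60 m / 356000 m = 1.69×10⁻⁴
On a pressure surface, geostrophic balance gives V_g = (g/f)|∂Z/∂n|:
V_g = 9.81 × 1.69×10⁻⁴ / 1.35×10⁻⁴ = 12.2 m/s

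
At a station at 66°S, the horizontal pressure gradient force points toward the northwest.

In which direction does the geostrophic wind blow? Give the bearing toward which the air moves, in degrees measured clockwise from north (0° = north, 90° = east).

225°

The pressure-gradient force points toward the northwest (bearing 315°).
Geostrophic balance: in the Southern Hemisphere the Coriolis force deflects motion to the left, so the geostrophic wind blows 90° to the left of the pressure-gradient force (low pressure on the right).
Rotating 315° by 90° counterclockwise gives 225° — the wind blows toward the southwest.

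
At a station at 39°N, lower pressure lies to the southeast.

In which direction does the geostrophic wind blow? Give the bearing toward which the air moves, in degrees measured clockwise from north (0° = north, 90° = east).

The pressure-gradient force points toward the southeast (bearing 135°).
Geostrophic balance: in the Northern Hemisphere the Coriolis force deflects motion to the right, so the geostrophic wind blows 90° to the right of the pressure-gradient force (low pressure on the left).
Rotating 135° by 90° clockwise gives 225° — the wind blows toward the southwest.

225°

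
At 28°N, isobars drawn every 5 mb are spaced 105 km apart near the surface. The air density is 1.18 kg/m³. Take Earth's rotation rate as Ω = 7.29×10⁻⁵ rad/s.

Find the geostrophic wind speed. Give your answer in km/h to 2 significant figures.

210 km/h

Coriolis parameter at 28°N:
f = 2Ω sin φ = 2 × 7.29×10⁻⁵ × sin 28° = 6.84×10⁻⁵ s⁻¹
Pressure gradient: |∂P/∂n| = 500 Pa / 105000 m = 4.76×10⁻³ Pa/m
Geostrophic balance (pressure-gradient force = Coriolis force):
V_g = (1/(fρ)) |∂P/∂n| = 4.76×10⁻³ / (6.84×10⁻⁵ × 1.18) = 59.0 m/s
Converting: 59.0 m/s × 3.6 = 210 km/h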